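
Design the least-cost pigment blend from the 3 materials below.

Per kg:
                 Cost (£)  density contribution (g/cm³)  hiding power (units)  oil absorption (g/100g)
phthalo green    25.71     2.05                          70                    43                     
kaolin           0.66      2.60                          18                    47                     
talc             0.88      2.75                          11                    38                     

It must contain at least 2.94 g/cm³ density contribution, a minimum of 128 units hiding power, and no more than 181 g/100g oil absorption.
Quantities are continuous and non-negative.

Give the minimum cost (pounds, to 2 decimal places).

£30.06

Let x1 = kg of phthalo green, x2 = kg of kaolin, x3 = kg of talc.
Minimize 25.71x1 + 0.66x2 + 0.88x3 s.t.:
  2.05x1 + 2.6x2 + 2.75x3 ≥ 2.94   (density contribution)
  70x1 + 18x2 + 11x3 ≥ 128   (hiding power)
  43x1 + 47x2 + 38x3 ≤ 181   (oil absorption)
  x1, x2, x3 ≥ 0.
The cheapest feasible vertex uses only phthalo green, kaolin; talc is not used. The hiding power and oil absorption requirements are met with equality.
So phthalo green = 1.096 kg, kaolin = 2.848 kg.
Cost = 25.71·1.096 + 0.66·2.848 = 30.0578.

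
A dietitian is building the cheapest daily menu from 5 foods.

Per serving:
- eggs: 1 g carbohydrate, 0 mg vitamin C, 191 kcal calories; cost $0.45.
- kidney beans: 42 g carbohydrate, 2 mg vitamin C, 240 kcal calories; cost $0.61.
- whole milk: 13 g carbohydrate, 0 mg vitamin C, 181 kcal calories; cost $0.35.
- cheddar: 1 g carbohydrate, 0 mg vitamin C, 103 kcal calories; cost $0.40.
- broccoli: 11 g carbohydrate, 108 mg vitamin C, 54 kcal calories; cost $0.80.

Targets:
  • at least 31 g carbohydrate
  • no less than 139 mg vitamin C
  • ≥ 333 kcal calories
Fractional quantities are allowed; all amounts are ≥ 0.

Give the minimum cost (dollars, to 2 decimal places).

This is a linear program. Let x1 = servings of eggs, x2 = servings of kidney beans, x3 = servings of whole milk, x4 = servings of cheddar, x5 = servings of broccoli.
Minimize 0.45x1 + 0.61x2 + 0.35x3 + 0.4x4 + 0.8x5 s.t.:
  1x1 + 42x2 + 13x3 + 1x4 + 11x5 ≥ 31   (carbohydrate)
  2x2 + 108x5 ≥ 139   (vitamin C)
  191x1 + 240x2 + 181x3 + 103x4 + 54x5 ≥ 333   (calories)
  x1, x2, x3, x4, x5 ≥ 0.
The optimal basis is {whole milk, broccoli}; eggs, kidney beans, cheddar drop out. There the vitamin C and calories constraints are tight.
So whole milk = 1.456 servings, broccoli = 1.287 servings.
Cost = 0.35·1.456 + 0.8·1.287 = 1.5392.

$1.54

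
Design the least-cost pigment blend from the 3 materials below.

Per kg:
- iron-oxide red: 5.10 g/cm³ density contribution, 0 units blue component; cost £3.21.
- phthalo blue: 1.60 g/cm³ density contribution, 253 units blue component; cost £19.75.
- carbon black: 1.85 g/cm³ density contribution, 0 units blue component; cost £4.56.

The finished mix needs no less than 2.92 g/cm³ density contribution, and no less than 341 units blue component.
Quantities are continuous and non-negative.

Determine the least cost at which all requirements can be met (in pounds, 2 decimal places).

£27.10

This is a linear program. Let x1 = kg of iron-oxide red, x2 = kg of phthalo blue, x3 = kg of carbon black.
Minimize 3.21x1 + 19.75x2 + 4.56x3 with:
  5.1x1 + 1.6x2 + 1.85x3 ≥ 2.92   (density contribution)
  253x2 ≥ 341   (blue component)
  x1, x2, x3 ≥ 0.
The minimum-cost mix takes nothing from carbon black — only iron-oxide red, phthalo blue. The density contribution and blue component requirements are met with equality.
So iron-oxide red = 0.1497 kg, phthalo blue = 1.348 kg.
Cost = 3.21·0.1497 + 19.75·1.348 = 27.1035.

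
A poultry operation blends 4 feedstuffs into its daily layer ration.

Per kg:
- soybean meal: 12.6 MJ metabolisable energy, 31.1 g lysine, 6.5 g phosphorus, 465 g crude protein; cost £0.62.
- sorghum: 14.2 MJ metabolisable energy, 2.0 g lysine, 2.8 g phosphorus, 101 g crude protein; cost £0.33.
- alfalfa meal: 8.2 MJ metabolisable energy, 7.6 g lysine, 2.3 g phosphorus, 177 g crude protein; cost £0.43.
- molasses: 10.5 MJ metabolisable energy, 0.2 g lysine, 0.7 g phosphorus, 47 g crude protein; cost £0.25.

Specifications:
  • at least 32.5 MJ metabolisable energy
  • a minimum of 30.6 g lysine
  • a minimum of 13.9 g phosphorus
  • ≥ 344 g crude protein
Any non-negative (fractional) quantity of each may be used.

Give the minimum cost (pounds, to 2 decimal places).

£1.37

Treat it as an LP. Let x1 = kg of soybean meal, x2 = kg of sorghum, x3 = kg of alfalfa meal, x4 = kg of molasses.
Minimize 0.62x1 + 0.33x2 + 0.43x3 + 0.25x4 subject to:
  12.6x1 + 14.2x2 + 8.2x3 + 10.5x4 ≥ 32.5   (metabolisable energy)
  31.1x1 + 2x2 + 7.6x3 + 0.2x4 ≥ 30.6   (lysine)
  6.5x1 + 2.8x2 + 2.3x3 + 0.7x4 ≥ 13.9   (phosphorus)
  465x1 + 101x2 + 177x3 + 47x4 ≥ 344   (crude protein)
  x1, x2, x3, x4 ≥ 0.
At the optimum only soybean meal, sorghum are positive (alfalfa meal, molasses = 0). Binding constraints: metabolisable energy and phosphorus.
That vertex is x1 = 1.866, x2 = 0.6333.
Total cost: 0.62·1.866 + 0.33·0.6333 = 1.3659.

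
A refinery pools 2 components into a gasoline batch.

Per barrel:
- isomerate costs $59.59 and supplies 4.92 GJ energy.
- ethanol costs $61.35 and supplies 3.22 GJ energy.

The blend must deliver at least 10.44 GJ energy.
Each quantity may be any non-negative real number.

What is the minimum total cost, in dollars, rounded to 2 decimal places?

$126.45

Set it up as a linear program. Let x1 = barrels of isomerate, x2 = barrels of ethanol.
min 59.59x1 + 61.35x2 s.t.:
  4.92x1 + 3.22x2 ≥ 10.44   (energy)
  x1, x2 ≥ 0.
The optimal basis is {isomerate}; ethanol drops out. Binding constraint: energy.
So isomerate = 2.122 barrels.
Hence cost = 59.59·2.122 = $126.4500.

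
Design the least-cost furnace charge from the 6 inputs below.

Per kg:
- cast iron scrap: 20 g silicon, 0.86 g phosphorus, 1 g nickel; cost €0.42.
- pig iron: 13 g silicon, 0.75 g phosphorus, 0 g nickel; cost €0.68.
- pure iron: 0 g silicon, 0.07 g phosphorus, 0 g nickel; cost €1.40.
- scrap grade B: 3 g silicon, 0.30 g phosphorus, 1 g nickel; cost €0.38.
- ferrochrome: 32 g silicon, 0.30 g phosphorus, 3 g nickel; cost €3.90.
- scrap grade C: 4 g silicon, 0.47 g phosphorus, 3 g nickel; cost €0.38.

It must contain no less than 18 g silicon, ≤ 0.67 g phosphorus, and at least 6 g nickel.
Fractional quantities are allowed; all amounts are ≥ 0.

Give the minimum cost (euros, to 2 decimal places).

Treat it as an LP. Let x1 = kg of cast iron scrap, x2 = kg of pig iron, x3 = kg of pure iron, x4 = kg of scrap grade B, x5 = kg of ferrochrome, x6 = kg of scrap grade C.
min 0.42x1 + 0.68x2 + 1.4x3 + 0.38x4 + 3.9x5 + 0.38x6 s.t.:
  20x1 + 13x2 + 3x4 + 32x5 + 4x6 ≥ 18   (silicon)
  0.86x1 + 0.75x2 + 0.07x3 + 0.3x4 + 0.3x5 + 0.47x6 ≤ 0.67   (phosphorus)
  1x1 + 1x4 + 3x5 + 3x6 ≥ 6   (nickel)
  x1, x2, x3, x4, x5, x6 ≥ 0.
The optimal basis is {ferrochrome, scrap grade C}; cast iron scrap, pig iron, pure iron, scrap grade B drop out. Binding constraints: phosphorus and nickel.
That vertex is x5 = 1.588, x6 = 0.4118.
Total cost: 3.9·1.588 + 0.38·0.4118 = 6.3497.

€6.35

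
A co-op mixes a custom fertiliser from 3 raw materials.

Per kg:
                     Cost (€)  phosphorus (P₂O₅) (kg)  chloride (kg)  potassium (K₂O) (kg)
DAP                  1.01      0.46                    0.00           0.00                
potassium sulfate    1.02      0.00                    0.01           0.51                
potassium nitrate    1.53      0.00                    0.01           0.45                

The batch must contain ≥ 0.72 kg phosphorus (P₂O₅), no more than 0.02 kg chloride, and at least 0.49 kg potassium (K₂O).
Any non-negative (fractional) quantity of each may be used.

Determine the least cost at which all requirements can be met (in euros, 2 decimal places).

Set it up as a linear program. Let x1 = kg of DAP, x2 = kg of potassium sulfate, x3 = kg of potassium nitrate.
Minimise 1.01x1 + 1.02x2 + 1.53x3 s.t.:
  0.46x1 ≥ 0.72   (phosphorus (P₂O₅))
  0.01x2 + 0.01x3 ≤ 0.02   (chloride)
  0.51x2 + 0.45x3 ≥ 0.49   (potassium (K₂O))
  x1, x2, x3 ≥ 0.
At the optimum only DAP, potassium sulfate are positive (potassium nitrate = 0). The phosphorus (P₂O₅) and potassium (K₂O) requirements are met with equality.
That vertex is x1 = 1.565, x2 = 0.9608.
Total cost: 1.01·1.565 + 1.02·0.9608 = 2.5607.

€2.56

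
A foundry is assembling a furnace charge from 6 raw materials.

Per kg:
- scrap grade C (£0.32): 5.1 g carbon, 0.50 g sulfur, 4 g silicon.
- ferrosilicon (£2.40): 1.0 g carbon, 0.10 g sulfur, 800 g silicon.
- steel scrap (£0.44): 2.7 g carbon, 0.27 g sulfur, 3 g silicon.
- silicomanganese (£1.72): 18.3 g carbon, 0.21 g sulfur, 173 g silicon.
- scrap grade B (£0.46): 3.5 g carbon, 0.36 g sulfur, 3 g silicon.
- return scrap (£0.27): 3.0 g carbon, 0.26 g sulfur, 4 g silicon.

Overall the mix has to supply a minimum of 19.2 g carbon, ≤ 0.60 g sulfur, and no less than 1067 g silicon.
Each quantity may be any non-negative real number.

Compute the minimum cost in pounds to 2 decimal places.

£4.37

Treat it as an LP. Let x1 = kg of scrap grade C, x2 = kg of ferrosilicon, x3 = kg of steel scrap, x4 = kg of silicomanganese, x5 = kg of scrap grade B, x6 = kg of return scrap.
min 0.32x1 + 2.4x2 + 0.44x3 + 1.72x4 + 0.46x5 + 0.27x6 s.t.:
  5.1x1 + 1x2 + 2.7x3 + 18.3x4 + 3.5x5 + 3x6 ≥ 19.2   (carbon)
  0.5x1 + 0.1x2 + 0.27x3 + 0.21x4 + 0.36x5 + 0.26x6 ≤ 0.6   (sulfur)
  4x1 + 800x2 + 3x3 + 173x4 + 3x5 + 4x6 ≥ 1067   (silicon)
  x1, x2, x3, x4, x5, x6 ≥ 0.
The minimum-cost mix takes nothing from steel scrap, scrap grade B, return scrap — only scrap grade C, ferrosilicon, silicomanganese. Binding constraints: carbon, sulfur, silicon.
Optimal quantities: scrap grade C = 0.6284 kg, ferrosilicon = 1.155 kg, silicomanganese = 0.8109 kg.
Total cost: 0.32·0.6284 + 2.4·1.155 + 1.72·0.8109 = 4.3678.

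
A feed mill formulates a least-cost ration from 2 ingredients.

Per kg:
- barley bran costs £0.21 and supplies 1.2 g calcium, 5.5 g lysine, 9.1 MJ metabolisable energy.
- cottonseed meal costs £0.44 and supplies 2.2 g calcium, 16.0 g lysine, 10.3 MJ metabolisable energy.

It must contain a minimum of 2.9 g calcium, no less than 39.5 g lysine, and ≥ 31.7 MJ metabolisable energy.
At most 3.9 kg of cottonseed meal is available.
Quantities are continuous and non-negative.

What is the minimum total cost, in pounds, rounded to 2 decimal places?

£1.15

Let x1 = kg of barley bran, x2 = kg of cottonseed meal.
min 0.21x1 + 0.44x2 with:
  1.2x1 + 2.2x2 ≥ 2.9   (calcium)
  5.5x1 + 16x2 ≥ 39.5   (lysine)
  9.1x1 + 10.3x2 ≥ 31.7   (metabolisable energy)
  x2 ≤ 3.9
  x1, x2 ≥ 0.
Both inputs are positive at the optimum. The lysine and metabolisable energy requirements are met with equality.
Solving gives x1 = 1.128, x2 = 2.081.
Cost = 0.21·1.128 + 0.44·2.081 = 1.1525.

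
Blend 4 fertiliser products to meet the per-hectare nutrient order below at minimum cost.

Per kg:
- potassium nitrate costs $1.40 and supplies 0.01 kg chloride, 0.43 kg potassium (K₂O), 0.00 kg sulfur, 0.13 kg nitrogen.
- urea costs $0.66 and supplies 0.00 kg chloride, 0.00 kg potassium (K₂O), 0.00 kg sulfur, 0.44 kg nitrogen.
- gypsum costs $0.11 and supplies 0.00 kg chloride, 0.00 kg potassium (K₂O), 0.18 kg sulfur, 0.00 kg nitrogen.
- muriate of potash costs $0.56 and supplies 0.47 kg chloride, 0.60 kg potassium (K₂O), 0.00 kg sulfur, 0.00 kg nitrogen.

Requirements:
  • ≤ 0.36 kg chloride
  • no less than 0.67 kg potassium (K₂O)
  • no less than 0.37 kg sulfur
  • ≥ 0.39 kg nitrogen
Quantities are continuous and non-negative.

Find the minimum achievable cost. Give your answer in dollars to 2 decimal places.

$1.84

Let x1 = kg of potassium nitrate, x2 = kg of urea, x3 = kg of gypsum, x4 = kg of muriate of potash.
Minimise 1.4x1 + 0.66x2 + 0.11x3 + 0.56x4 subject to:
  0.01x1 + 0.47x4 ≤ 0.36   (chloride)
  0.43x1 + 0.6x4 ≥ 0.67   (potassium (K₂O))
  0.18x3 ≥ 0.37   (sulfur)
  0.13x1 + 0.44x2 ≥ 0.39   (nitrogen)
  x1, x2, x3, x4 ≥ 0.
All 4 inputs are positive at the optimum. There the chloride, potassium (K₂O), sulfur, nitrogen constraints are tight.
Solving gives x1 = 0.5043, x2 = 0.7374, x3 = 2.056, x4 = 0.7552.
Cost = 1.4·0.5043 + 0.66·0.7374 + 0.11·2.056 + 0.56·0.7552 = 1.8418.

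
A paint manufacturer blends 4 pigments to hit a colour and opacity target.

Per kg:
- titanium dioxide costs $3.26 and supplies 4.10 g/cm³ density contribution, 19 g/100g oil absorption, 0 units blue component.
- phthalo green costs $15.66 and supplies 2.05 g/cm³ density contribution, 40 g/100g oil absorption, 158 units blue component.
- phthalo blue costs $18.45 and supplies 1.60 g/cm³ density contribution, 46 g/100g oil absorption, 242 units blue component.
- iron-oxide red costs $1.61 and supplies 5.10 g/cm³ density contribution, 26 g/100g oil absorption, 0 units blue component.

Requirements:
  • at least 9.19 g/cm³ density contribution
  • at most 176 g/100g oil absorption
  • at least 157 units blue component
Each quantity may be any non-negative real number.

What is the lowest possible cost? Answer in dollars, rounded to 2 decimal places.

Set it up as a linear program. Let x1 = kg of titanium dioxide, x2 = kg of phthalo green, x3 = kg of phthalo blue, x4 = kg of iron-oxide red.
Minimize 3.26x1 + 15.66x2 + 18.45x3 + 1.61x4 s.t.:
  4.1x1 + 2.05x2 + 1.6x3 + 5.1x4 ≥ 9.19   (density contribution)
  19x1 + 40x2 + 46x3 + 26x4 ≤ 176   (oil absorption)
  158x2 + 242x3 ≥ 157   (blue component)
  x1, x2, x3, x4 ≥ 0.
The minimum-cost mix takes nothing from titanium dioxide, phthalo green — only phthalo blue, iron-oxide red. The density contribution and blue component requirements are met with equality.
So phthalo blue = 0.6488 kg, iron-oxide red = 1.598 kg.
Total cost: 18.45·0.6488 + 1.61·1.598 = 14.5431.

$14.54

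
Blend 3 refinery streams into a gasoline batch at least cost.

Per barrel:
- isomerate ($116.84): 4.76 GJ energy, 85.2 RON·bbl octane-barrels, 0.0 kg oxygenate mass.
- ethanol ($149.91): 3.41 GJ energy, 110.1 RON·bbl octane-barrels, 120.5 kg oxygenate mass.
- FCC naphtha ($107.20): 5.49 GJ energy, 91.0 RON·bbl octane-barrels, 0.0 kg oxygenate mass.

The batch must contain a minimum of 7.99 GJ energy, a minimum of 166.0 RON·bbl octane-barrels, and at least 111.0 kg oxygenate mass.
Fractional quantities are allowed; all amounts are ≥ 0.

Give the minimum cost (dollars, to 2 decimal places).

Let x1 = barrels of isomerate, x2 = barrels of ethanol, x3 = barrels of FCC naphtha.
min 116.84x1 + 149.91x2 + 107.2x3 subject to:
  4.76x1 + 3.41x2 + 5.49x3 ≥ 7.99   (energy)
  85.2x1 + 110.1x2 + 91x3 ≥ 166   (octane-barrels)
  120.5x2 ≥ 111   (oxygenate mass)
  x1, x2, x3 ≥ 0.
The minimum-cost mix takes nothing from isomerate — only ethanol, FCC naphtha. The energy and oxygenate mass requirements are met with equality.
Solving gives x2 = 0.92116, x3 = 0.88321.
Cost = 149.91·0.92116 + 107.2·0.88321 = 232.7712.

$232.77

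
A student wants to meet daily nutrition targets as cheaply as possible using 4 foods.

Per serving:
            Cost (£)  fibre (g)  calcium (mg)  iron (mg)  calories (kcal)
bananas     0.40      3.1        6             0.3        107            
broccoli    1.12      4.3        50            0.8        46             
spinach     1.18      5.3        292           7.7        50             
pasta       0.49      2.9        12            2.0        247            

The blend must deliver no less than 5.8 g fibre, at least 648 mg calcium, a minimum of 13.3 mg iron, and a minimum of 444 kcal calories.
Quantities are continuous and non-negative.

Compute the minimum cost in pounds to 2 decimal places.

£3.22

This is a linear program. Let x1 = servings of bananas, x2 = servings of broccoli, x3 = servings of spinach, x4 = servings of pasta.
Minimise 0.4x1 + 1.12x2 + 1.18x3 + 0.49x4 s.t.:
  3.1x1 + 4.3x2 + 5.3x3 + 2.9x4 ≥ 5.8   (fibre)
  6x1 + 50x2 + 292x3 + 12x4 ≥ 648   (calcium)
  0.3x1 + 0.8x2 + 7.7x3 + 2x4 ≥ 13.3   (iron)
  107x1 + 46x2 + 50x3 + 247x4 ≥ 444   (calories)
  x1, x2, x3, x4 ≥ 0.
At the optimum only spinach, pasta are positive (bananas, broccoli = 0). The calcium and calories requirements are met with equality.
Solving gives x3 = 2.163, x4 = 1.36.
Objective = 1.18·2.163 + 0.49·1.36 = 3.2187.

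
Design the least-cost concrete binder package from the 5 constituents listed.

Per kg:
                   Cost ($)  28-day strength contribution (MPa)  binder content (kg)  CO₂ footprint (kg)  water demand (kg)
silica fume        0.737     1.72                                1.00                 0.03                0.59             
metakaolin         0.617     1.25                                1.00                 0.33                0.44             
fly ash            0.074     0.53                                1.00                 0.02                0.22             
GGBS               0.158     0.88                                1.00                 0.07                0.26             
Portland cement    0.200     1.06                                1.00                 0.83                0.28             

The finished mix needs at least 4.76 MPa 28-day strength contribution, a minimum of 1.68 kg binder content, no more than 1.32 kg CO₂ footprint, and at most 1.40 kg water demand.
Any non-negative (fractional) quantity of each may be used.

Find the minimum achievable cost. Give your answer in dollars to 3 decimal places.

$0.855

Treat it as an LP. Let x1 = kg of silica fume, x2 = kg of metakaolin, x3 = kg of fly ash, x4 = kg of GGBS, x5 = kg of Portland cement.
min 0.737x1 + 0.617x2 + 0.074x3 + 0.158x4 + 0.2x5 with:
  1.72x1 + 1.25x2 + 0.53x3 + 0.88x4 + 1.06x5 ≥ 4.76   (28-day strength contribution)
  1x1 + 1x2 + 1x3 + 1x4 + 1x5 ≥ 1.68   (binder content)
  0.03x1 + 0.33x2 + 0.02x3 + 0.07x4 + 0.83x5 ≤ 1.32   (CO₂ footprint)
  0.59x1 + 0.44x2 + 0.22x3 + 0.26x4 + 0.28x5 ≤ 1.4   (water demand)
  x1, x2, x3, x4, x5 ≥ 0.
The optimal basis is {fly ash, GGBS, Portland cement}; silica fume, metakaolin drop out. There the 28-day strength contribution, CO₂ footprint, water demand constraints are tight.
So fly ash = 0.5691 kg, GGBS = 3.525 kg, Portland cement = 1.279 kg.
Hence cost = 0.074·0.5691 + 0.158·3.525 + 0.2·1.279 = $0.85486.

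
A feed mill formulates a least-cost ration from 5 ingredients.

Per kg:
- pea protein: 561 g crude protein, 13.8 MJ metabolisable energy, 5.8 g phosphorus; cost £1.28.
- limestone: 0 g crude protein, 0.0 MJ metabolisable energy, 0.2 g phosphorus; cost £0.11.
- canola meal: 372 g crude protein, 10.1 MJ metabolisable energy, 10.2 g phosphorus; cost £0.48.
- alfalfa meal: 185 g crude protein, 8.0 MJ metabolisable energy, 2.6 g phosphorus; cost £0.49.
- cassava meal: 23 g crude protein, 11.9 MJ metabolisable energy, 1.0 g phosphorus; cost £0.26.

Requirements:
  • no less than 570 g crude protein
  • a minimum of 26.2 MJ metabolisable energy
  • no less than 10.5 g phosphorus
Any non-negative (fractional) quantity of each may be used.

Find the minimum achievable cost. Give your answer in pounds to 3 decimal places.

£0.955

Treat it as an LP. Let x1 = kg of pea protein, x2 = kg of limestone, x3 = kg of canola meal, x4 = kg of alfalfa meal, x5 = kg of cassava meal.
Minimize 1.28x1 + 0.11x2 + 0.48x3 + 0.49x4 + 0.26x5 subject to:
  561x1 + 372x3 + 185x4 + 23x5 ≥ 570   (crude protein)
  13.8x1 + 10.1x3 + 8x4 + 11.9x5 ≥ 26.2   (metabolisable energy)
  5.8x1 + 0.2x2 + 10.2x3 + 2.6x4 + 1x5 ≥ 10.5   (phosphorus)
  x1, x2, x3, x4, x5 ≥ 0.
The minimum-cost mix takes nothing from pea protein, limestone, alfalfa meal — only canola meal, cassava meal. The crude protein and metabolisable energy requirements are met with equality.
Solving gives x3 = 1.4735, x5 = 0.9511.
Total cost: 0.48·1.4735 + 0.26·0.9511 = 0.95457.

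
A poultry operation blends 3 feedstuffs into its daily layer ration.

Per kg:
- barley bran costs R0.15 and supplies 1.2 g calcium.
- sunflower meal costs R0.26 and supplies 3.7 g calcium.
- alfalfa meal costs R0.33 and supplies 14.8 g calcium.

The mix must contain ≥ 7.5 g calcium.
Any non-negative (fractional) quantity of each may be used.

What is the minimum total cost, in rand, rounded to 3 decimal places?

Set it up as a linear program. Let x1 = kg of barley bran, x2 = kg of sunflower meal, x3 = kg of alfalfa meal.
min 0.15x1 + 0.26x2 + 0.33x3 s.t.:
  1.2x1 + 3.7x2 + 14.8x3 ≥ 7.5   (calcium)
  x1, x2, x3 ≥ 0.
The cheapest feasible vertex uses only alfalfa meal; barley bran, sunflower meal are not used. Binding constraint: calcium.
So alfalfa meal = 0.5068 kg.
Objective = 0.33·0.5068 = 0.16724.

R0.167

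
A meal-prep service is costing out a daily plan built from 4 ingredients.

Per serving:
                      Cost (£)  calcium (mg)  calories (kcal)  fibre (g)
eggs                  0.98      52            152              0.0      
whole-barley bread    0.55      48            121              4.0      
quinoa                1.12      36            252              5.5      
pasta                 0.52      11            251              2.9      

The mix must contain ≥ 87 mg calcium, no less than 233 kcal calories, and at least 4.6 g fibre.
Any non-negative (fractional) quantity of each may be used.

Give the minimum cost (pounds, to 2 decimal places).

Set it up as a linear program. Let x1 = servings of eggs, x2 = servings of whole-barley bread, x3 = servings of quinoa, x4 = servings of pasta.
min 0.98x1 + 0.55x2 + 1.12x3 + 0.52x4 s.t.:
  52x1 + 48x2 + 36x3 + 11x4 ≥ 87   (calcium)
  152x1 + 121x2 + 252x3 + 251x4 ≥ 233   (calories)
  4x2 + 5.5x3 + 2.9x4 ≥ 4.6   (fibre)
  x1, x2, x3, x4 ≥ 0.
The minimum-cost mix takes nothing from eggs, quinoa — only whole-barley bread, pasta. The calcium and calories requirements are met with equality.
Optimal quantities: whole-barley bread = 1.798 servings, pasta = 0.0613 servings.
Objective = 0.55·1.798 + 0.52·0.0613 = 1.0208.

£1.02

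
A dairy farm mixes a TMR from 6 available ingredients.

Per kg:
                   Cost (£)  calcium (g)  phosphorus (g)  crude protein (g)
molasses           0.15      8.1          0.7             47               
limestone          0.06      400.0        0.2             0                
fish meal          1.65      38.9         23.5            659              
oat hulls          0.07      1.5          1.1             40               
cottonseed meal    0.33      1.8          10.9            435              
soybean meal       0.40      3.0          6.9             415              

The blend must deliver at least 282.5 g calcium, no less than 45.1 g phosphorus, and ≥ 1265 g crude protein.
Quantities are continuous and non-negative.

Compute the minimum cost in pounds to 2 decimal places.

Treat it as an LP. Let x1 = kg of molasses, x2 = kg of limestone, x3 = kg of fish meal, x4 = kg of oat hulls, x5 = kg of cottonseed meal, x6 = kg of soybean meal.
Minimize 0.15x1 + 0.06x2 + 1.65x3 + 0.07x4 + 0.33x5 + 0.4x6 s.t.:
  8.1x1 + 400x2 + 38.9x3 + 1.5x4 + 1.8x5 + 3x6 ≥ 282.5   (calcium)
  0.7x1 + 0.2x2 + 23.5x3 + 1.1x4 + 10.9x5 + 6.9x6 ≥ 45.1   (phosphorus)
  47x1 + 659x3 + 40x4 + 435x5 + 415x6 ≥ 1265   (crude protein)
  x1, x2, x3, x4, x5, x6 ≥ 0.
At the optimum only limestone, cottonseed meal are positive (molasses, fish meal, oat hulls, soybean meal = 0). The calcium and phosphorus requirements are met with equality.
So limestone = 0.6877 kg, cottonseed meal = 4.125 kg.
Total cost: 0.06·0.6877 + 0.33·4.125 = 1.4025.

£1.40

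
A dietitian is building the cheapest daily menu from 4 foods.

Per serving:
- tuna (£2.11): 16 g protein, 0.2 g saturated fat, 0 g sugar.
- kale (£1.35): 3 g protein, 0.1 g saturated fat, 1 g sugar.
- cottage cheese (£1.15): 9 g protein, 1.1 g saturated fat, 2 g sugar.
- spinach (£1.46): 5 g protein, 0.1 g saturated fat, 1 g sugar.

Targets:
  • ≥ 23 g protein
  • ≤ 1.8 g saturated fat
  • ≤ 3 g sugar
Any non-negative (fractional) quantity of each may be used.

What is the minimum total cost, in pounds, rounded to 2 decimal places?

£2.98

Let x1 = servings of tuna, x2 = servings of kale, x3 = servings of cottage cheese, x4 = servings of spinach.
Minimise 2.11x1 + 1.35x2 + 1.15x3 + 1.46x4 s.t.:
  16x1 + 3x2 + 9x3 + 5x4 ≥ 23   (protein)
  0.2x1 + 0.1x2 + 1.1x3 + 0.1x4 ≤ 1.8   (saturated fat)
  1x2 + 2x3 + 1x4 ≤ 3   (sugar)
  x1, x2, x3, x4 ≥ 0.
The minimum-cost mix takes nothing from kale, spinach — only tuna, cottage cheese. There the protein and sugar constraints are tight.
So tuna = 0.5938 servings, cottage cheese = 1.5 servings.
Hence cost = 2.11·0.5938 + 1.15·1.5 = £2.9779.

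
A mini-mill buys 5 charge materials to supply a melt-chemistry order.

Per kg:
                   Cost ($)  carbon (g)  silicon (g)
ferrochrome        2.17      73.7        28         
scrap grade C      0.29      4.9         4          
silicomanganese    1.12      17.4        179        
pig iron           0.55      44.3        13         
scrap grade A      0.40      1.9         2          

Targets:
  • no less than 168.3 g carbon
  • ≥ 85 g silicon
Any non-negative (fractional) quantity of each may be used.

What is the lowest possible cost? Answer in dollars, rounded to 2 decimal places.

Let x1 = kg of ferrochrome, x2 = kg of scrap grade C, x3 = kg of silicomanganese, x4 = kg of pig iron, x5 = kg of scrap grade A.
Minimise 2.17x1 + 0.29x2 + 1.12x3 + 0.55x4 + 0.4x5 with:
  73.7x1 + 4.9x2 + 17.4x3 + 44.3x4 + 1.9x5 ≥ 168.3   (carbon)
  28x1 + 4x2 + 179x3 + 13x4 + 2x5 ≥ 85   (silicon)
  x1, x2, x3, x4, x5 ≥ 0.
The optimal basis is {silicomanganese, pig iron}; ferrochrome, scrap grade C, scrap grade A drop out. The carbon and silicon requirements are met with equality.
Solving gives x3 = 0.2048, x4 = 3.719.
Cost = 1.12·0.2048 + 0.55·3.719 = 2.2748.

$2.27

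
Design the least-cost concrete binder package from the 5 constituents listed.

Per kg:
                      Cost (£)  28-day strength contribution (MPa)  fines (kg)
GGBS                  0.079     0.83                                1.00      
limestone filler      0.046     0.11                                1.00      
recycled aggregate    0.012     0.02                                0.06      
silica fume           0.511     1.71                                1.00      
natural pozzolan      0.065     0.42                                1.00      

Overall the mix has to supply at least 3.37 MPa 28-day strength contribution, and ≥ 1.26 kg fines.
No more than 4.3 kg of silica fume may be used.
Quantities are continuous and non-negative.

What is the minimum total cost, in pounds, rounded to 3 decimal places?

£0.321

Let x1 = kg of GGBS, x2 = kg of limestone filler, x3 = kg of recycled aggregate, x4 = kg of silica fume, x5 = kg of natural pozzolan.
min 0.079x1 + 0.046x2 + 0.012x3 + 0.511x4 + 0.065x5 subject to:
  0.83x1 + 0.11x2 + 0.02x3 + 1.71x4 + 0.42x5 ≥ 3.37   (28-day strength contribution)
  1x1 + 1x2 + 0.06x3 + 1x4 + 1x5 ≥ 1.26   (fines)
  x4 ≤ 4.3
  x1, x2, x3, x4, x5 ≥ 0.
The minimum-cost mix takes nothing from limestone filler, recycled aggregate, silica fume, natural pozzolan — only GGBS. Binding constraint: 28-day strength contribution.
Solving gives x1 = 4.06.
Objective = 0.079·4.06 = 0.32074.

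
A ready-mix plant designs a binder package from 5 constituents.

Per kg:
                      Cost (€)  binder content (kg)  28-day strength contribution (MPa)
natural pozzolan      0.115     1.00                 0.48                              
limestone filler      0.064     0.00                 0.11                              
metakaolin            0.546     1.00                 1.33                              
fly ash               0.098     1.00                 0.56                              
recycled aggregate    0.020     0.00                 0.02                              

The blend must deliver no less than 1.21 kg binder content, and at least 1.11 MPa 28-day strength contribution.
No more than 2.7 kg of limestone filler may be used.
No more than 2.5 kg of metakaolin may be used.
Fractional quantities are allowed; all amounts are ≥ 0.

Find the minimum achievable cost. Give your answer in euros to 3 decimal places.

€0.194

Treat it as an LP. Let x1 = kg of natural pozzolan, x2 = kg of limestone filler, x3 = kg of metakaolin, x4 = kg of fly ash, x5 = kg of recycled aggregate.
Minimize 0.115x1 + 0.064x2 + 0.546x3 + 0.098x4 + 0.02x5 s.t.:
  1x1 + 1x3 + 1x4 ≥ 1.21   (binder content)
  0.48x1 + 0.11x2 + 1.33x3 + 0.56x4 + 0.02x5 ≥ 1.11   (28-day strength contribution)
  x2 ≤ 2.7
  x3 ≤ 2.5
  x1, x2, x3, x4, x5 ≥ 0.
At the optimum only fly ash is positive (natural pozzolan, limestone filler, metakaolin, recycled aggregate = 0). The 28-day strength contribution requirement is met with equality.
Optimal quantities: fly ash = 1.982 kg.
Objective = 0.098·1.982 = 0.19424.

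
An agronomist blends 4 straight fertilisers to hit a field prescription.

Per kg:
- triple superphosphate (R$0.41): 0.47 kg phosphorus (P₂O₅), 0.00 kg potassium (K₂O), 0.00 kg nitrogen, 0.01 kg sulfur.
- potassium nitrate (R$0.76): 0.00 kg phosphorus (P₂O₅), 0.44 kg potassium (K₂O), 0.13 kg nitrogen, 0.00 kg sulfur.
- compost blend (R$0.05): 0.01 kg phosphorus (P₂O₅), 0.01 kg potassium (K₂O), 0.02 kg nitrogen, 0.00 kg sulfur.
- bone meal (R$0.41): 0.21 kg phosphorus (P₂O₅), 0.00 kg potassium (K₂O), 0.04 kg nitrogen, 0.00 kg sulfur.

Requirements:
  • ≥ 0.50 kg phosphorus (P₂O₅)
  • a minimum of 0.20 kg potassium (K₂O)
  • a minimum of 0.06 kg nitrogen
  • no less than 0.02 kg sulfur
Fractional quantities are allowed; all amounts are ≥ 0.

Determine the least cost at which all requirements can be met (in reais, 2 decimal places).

R$1.17

Let x1 = kg of triple superphosphate, x2 = kg of potassium nitrate, x3 = kg of compost blend, x4 = kg of bone meal.
Minimize 0.41x1 + 0.76x2 + 0.05x3 + 0.41x4 with:
  0.47x1 + 0.01x3 + 0.21x4 ≥ 0.5   (phosphorus (P₂O₅))
  0.44x2 + 0.01x3 ≥ 0.2   (potassium (K₂O))
  0.13x2 + 0.02x3 + 0.04x4 ≥ 0.06   (nitrogen)
  0.01x1 ≥ 0.02   (sulfur)
  x1, x2, x3, x4 ≥ 0.
The optimal basis is {triple superphosphate, potassium nitrate, compost blend}; bone meal drops out. The potassium (K₂O), nitrogen, sulfur requirements are met with equality.
That vertex is x1 = 2, x2 = 0.4533, x3 = 0.05333.
Hence cost = 0.41·2 + 0.76·0.4533 + 0.05·0.05333 = R$1.1672.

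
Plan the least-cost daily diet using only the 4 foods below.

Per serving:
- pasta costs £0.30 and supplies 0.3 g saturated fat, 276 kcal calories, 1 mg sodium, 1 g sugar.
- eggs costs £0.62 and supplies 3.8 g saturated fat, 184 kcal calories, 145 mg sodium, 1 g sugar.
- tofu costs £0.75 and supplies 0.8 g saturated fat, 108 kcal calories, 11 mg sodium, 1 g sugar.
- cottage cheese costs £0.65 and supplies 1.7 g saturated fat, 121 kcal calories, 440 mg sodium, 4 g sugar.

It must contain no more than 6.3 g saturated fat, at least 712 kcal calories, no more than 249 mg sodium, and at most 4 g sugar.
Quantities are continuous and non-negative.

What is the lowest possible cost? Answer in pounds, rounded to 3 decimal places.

Set it up as a linear program. Let x1 = servings of pasta, x2 = servings of eggs, x3 = servings of tofu, x4 = servings of cottage cheese.
Minimize 0.3x1 + 0.62x2 + 0.75x3 + 0.65x4 subject to:
  0.3x1 + 3.8x2 + 0.8x3 + 1.7x4 ≤ 6.3   (saturated fat)
  276x1 + 184x2 + 108x3 + 121x4 ≥ 712   (calories)
  1x1 + 145x2 + 11x3 + 440x4 ≤ 249   (sodium)
  1x1 + 1x2 + 1x3 + 4x4 ≤ 4   (sugar)
  x1, x2, x3, x4 ≥ 0.
The minimum-cost mix takes nothing from eggs, tofu, cottage cheese — only pasta. Binding constraint: calories.
So pasta = 2.58 servings.
Cost = 0.3·2.58 = 0.77400.

£0.774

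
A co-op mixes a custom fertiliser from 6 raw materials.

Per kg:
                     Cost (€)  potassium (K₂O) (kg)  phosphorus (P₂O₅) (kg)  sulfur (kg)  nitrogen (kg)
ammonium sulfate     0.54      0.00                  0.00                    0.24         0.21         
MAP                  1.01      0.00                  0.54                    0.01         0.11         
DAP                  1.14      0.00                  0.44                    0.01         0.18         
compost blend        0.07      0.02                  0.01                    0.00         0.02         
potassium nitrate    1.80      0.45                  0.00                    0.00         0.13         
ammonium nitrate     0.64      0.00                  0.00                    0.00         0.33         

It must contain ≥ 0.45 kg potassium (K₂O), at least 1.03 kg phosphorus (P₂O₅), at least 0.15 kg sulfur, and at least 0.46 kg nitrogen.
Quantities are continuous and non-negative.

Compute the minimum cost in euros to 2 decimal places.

Set it up as a linear program. Let x1 = kg of ammonium sulfate, x2 = kg of MAP, x3 = kg of DAP, x4 = kg of compost blend, x5 = kg of potassium nitrate, x6 = kg of ammonium nitrate.
Minimise 0.54x1 + 1.01x2 + 1.14x3 + 0.07x4 + 1.8x5 + 0.64x6 with:
  0.02x4 + 0.45x5 ≥ 0.45   (potassium (K₂O))
  0.54x2 + 0.44x3 + 0.01x4 ≥ 1.03   (phosphorus (P₂O₅))
  0.24x1 + 0.01x2 + 0.01x3 ≥ 0.15   (sulfur)
  0.21x1 + 0.11x2 + 0.18x3 + 0.02x4 + 0.13x5 + 0.33x6 ≥ 0.46   (nitrogen)
  x1, x2, x3, x4, x5, x6 ≥ 0.
The optimal basis is {ammonium sulfate, MAP, compost blend}; DAP, potassium nitrate, ammonium nitrate drop out. Binding constraints: potassium (K₂O), phosphorus (P₂O₅), sulfur.
Optimal quantities: ammonium sulfate = 0.5629 kg, MAP = 1.491 kg, compost blend = 22.5 kg.
Hence cost = 0.54·0.5629 + 1.01·1.491 + 0.07·22.5 = €3.3849.

€3.38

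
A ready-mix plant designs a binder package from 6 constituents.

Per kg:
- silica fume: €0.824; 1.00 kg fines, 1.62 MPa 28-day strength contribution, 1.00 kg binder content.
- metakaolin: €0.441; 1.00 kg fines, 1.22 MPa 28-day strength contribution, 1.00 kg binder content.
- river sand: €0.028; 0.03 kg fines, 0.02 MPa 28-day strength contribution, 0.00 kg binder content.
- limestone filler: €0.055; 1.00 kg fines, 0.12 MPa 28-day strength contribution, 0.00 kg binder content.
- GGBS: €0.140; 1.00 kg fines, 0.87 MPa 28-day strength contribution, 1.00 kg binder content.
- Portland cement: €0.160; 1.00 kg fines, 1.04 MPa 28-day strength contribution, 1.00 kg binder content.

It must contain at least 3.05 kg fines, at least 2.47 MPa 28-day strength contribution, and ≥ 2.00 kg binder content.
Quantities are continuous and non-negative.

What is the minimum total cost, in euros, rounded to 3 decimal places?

€0.406

Let x1 = kg of silica fume, x2 = kg of metakaolin, x3 = kg of river sand, x4 = kg of limestone filler, x5 = kg of GGBS, x6 = kg of Portland cement.
Minimize 0.824x1 + 0.441x2 + 0.028x3 + 0.055x4 + 0.14x5 + 0.16x6 subject to:
  1x1 + 1x2 + 0.03x3 + 1x4 + 1x5 + 1x6 ≥ 3.05   (fines)
  1.62x1 + 1.22x2 + 0.02x3 + 0.12x4 + 0.87x5 + 1.04x6 ≥ 2.47   (28-day strength contribution)
  1x1 + 1x2 + 1x5 + 1x6 ≥ 2   (binder content)
  x1, x2, x3, x4, x5, x6 ≥ 0.
At the optimum only limestone filler, GGBS are positive (silica fume, metakaolin, river sand, Portland cement = 0). The fines and 28-day strength contribution requirements are met with equality.
That vertex is x4 = 0.2447, x5 = 2.805.
Hence cost = 0.055·0.2447 + 0.14·2.805 = €0.40616.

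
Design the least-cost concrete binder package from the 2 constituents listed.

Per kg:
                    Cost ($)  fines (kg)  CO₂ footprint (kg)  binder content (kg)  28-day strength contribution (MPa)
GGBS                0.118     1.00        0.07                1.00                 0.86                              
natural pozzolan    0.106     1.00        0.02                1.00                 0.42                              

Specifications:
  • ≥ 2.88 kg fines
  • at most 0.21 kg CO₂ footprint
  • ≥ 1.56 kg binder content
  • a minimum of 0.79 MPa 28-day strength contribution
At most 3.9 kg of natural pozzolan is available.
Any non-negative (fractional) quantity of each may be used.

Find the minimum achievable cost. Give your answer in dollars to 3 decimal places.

Let x1 = kg of GGBS, x2 = kg of natural pozzolan.
min 0.118x1 + 0.106x2 s.t.:
  1x1 + 1x2 ≥ 2.88   (fines)
  0.07x1 + 0.02x2 ≤ 0.21   (CO₂ footprint)
  1x1 + 1x2 ≥ 1.56   (binder content)
  0.86x1 + 0.42x2 ≥ 0.79   (28-day strength contribution)
  x2 ≤ 3.9
  x1, x2 ≥ 0.
The minimum-cost mix takes nothing from GGBS — only natural pozzolan. There the fines constraint is tight.
That vertex is x2 = 2.88.
Objective = 0.106·2.88 = 0.30528.

$0.305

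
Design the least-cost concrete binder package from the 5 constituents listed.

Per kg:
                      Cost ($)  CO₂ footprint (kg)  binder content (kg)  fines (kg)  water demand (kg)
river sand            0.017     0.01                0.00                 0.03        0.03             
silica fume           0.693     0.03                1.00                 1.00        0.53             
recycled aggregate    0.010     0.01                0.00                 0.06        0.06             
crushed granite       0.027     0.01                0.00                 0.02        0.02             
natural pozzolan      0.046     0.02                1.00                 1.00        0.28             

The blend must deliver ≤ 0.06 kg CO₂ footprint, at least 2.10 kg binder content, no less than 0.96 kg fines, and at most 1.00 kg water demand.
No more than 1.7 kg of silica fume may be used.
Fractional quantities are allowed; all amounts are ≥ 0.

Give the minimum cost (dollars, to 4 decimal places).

$0.0966

This is a linear program. Let x1 = kg of river sand, x2 = kg of silica fume, x3 = kg of recycled aggregate, x4 = kg of crushed granite, x5 = kg of natural pozzolan.
Minimize 0.017x1 + 0.693x2 + 0.01x3 + 0.027x4 + 0.046x5 s.t.:
  0.01x1 + 0.03x2 + 0.01x3 + 0.01x4 + 0.02x5 ≤ 0.06   (CO₂ footprint)
  1x2 + 1x5 ≥ 2.1   (binder content)
  0.03x1 + 1x2 + 0.06x3 + 0.02x4 + 1x5 ≥ 0.96   (fines)
  0.03x1 + 0.53x2 + 0.06x3 + 0.02x4 + 0.28x5 ≤ 1   (water demand)
  x2 ≤ 1.7
  x1, x2, x3, x4, x5 ≥ 0.
The minimum-cost mix takes nothing from river sand, silica fume, recycled aggregate, crushed granite — only natural pozzolan. There the binder content constraint is tight.
So natural pozzolan = 2.1 kg.
Total cost: 0.046·2.1 = 0.096600.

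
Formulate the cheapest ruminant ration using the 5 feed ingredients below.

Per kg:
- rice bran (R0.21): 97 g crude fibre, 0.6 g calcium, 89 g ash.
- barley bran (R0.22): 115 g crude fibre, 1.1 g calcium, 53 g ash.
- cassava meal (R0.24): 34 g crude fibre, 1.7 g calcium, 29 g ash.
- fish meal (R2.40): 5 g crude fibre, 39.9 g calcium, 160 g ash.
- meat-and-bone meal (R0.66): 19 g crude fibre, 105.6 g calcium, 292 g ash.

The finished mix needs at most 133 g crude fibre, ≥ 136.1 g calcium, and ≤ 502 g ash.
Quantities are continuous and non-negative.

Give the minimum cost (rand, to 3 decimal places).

This is a linear program. Let x1 = kg of rice bran, x2 = kg of barley bran, x3 = kg of cassava meal, x4 = kg of fish meal, x5 = kg of meat-and-bone meal.
min 0.21x1 + 0.22x2 + 0.24x3 + 2.4x4 + 0.66x5 with:
  97x1 + 115x2 + 34x3 + 5x4 + 19x5 ≤ 133   (crude fibre)
  0.6x1 + 1.1x2 + 1.7x3 + 39.9x4 + 105.6x5 ≥ 136.1   (calcium)
  89x1 + 53x2 + 29x3 + 160x4 + 292x5 ≤ 502   (ash)
  x1, x2, x3, x4, x5 ≥ 0.
At the optimum only meat-and-bone meal is positive (rice bran, barley bran, cassava meal, fish meal = 0). The calcium requirement is met with equality.
So meat-and-bone meal = 1.289 kg.
Hence cost = 0.66·1.289 = R0.85074.

R0.851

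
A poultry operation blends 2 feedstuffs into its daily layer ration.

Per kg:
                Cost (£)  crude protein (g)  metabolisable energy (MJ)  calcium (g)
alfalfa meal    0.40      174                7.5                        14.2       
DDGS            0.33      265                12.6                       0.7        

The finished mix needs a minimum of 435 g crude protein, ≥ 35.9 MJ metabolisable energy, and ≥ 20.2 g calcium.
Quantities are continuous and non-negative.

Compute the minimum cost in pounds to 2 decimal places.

£1.21

Set it up as a linear program. Let x1 = kg of alfalfa meal, x2 = kg of DDGS.
min 0.4x1 + 0.33x2 s.t.:
  174x1 + 265x2 ≥ 435   (crude protein)
  7.5x1 + 12.6x2 ≥ 35.9   (metabolisable energy)
  14.2x1 + 0.7x2 ≥ 20.2   (calcium)
  x1, x2 ≥ 0.
Both inputs are positive at the optimum. Binding constraints: metabolisable energy and calcium.
So alfalfa meal = 1.321 kg, DDGS = 2.063 kg.
Objective = 0.4·1.321 + 0.33·2.063 = 1.2092.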